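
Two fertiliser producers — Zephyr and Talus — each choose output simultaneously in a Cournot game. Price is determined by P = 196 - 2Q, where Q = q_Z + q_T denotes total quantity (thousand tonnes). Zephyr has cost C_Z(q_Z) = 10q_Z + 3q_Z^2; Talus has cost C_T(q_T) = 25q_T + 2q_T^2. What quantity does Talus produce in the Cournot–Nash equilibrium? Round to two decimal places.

17.61

Zephyr's profit: π_Z = (196 - 2Q)q_Z - (10q_Z + 3q_Z²). Setting ∂π_Z/∂q_Z = 0: 186 - 10q_Z - 2(q_T) = 0.
Talus's first-order condition: 171 - 8q_T - 2(q_Z) = 0.
Rearranging gives the reaction functions q_Z = (186 - 2q_T)/10 and q_T = (171 - 2q_Z)/8.
Substituting one into the other gives q_Z = 573/38 and q_T = 669/38.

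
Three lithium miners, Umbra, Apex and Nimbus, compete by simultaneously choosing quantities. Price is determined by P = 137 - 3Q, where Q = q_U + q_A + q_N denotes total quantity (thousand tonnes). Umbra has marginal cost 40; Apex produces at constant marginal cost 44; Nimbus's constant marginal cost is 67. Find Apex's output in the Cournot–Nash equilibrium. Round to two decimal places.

9.33

Umbra's profit: π_U = (137 - 3Q)q_U - (40q_U). Setting ∂π_U/∂q_U = 0: 97 - 6q_U - 3(q_A + q_N) = 0.
Apex's profit: π_A = (137 - 3Q)q_A - (44q_A). Setting ∂π_A/∂q_A = 0: 93 - 6q_A - 3(q_U + q_N) = 0.
Nimbus's profit: π_N = (137 - 3Q)q_N - (67q_N). Setting ∂π_N/∂q_N = 0: 70 - 6q_N - 3(q_U + q_A) = 0.
Adding the 3 first-order conditions: 260 − 12Q = 0, so Q = 65/3.
Back-substituting: q_U = (97 − 65)/3 = 32/3, q_A = (93 − 65)/3 = 28/3, q_N = (70 − 65)/3 = 5/3.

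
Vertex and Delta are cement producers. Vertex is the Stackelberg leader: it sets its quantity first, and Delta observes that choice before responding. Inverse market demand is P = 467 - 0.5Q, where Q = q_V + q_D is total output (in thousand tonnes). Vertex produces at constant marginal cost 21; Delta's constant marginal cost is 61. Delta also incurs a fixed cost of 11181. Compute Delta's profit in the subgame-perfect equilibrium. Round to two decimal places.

Solve by backward induction. Given q_V, the follower Delta maximises π_D = (467 - (1/2)q_V - (1/2)q_D)q_D - 61q_D.
Follower FOC: 406 - (1/2)q_V - q_D = 0, so q_D(q_V) = (406 - (1/2)q_V).
The leader anticipates this reaction. Substituting into P = 467 - 0.5Q gives P = 264 - (1/4)q_V, so π_V = (264 - (1/4)q_V)q_V - 21q_V.
Maximising: ∂π_V/∂q_V = 243 - (1/2)q_V = 0, giving q_V = 486.
Then q_D = (406 - (1/2)·486) = 163.
Price P = 467 - (1/2)·649 = 285/2.
Delta's profit: (285/2 - 61)·163 - 11181 = 2103.5000.

2103.50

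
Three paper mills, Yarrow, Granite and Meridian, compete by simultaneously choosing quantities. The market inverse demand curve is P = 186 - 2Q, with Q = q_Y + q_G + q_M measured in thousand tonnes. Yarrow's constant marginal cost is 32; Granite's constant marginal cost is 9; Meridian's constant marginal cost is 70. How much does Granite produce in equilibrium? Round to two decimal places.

32.63

Yarrow's profit: π_Y = (186 - 2Q)q_Y - (32q_Y). Setting ∂π_Y/∂q_Y = 0: 154 - 4q_Y - 2(q_G + q_M) = 0.
Granite's profit: π_G = (186 - 2Q)q_G - (9q_G). Setting ∂π_G/∂q_G = 0: 177 - 4q_G - 2(q_Y + q_M) = 0.
Meridian's first-order condition: 116 - 4q_M - 2(q_Y + q_G) = 0.
Adding the 3 first-order conditions: 447 − 8Q = 0, so Q = 447/8.
Back-substituting: q_Y = (154 − 447/4)/2 = 169/8, q_G = (177 − 447/4)/2 = 261/8, q_M = (116 − 447/4)/2 = 17/8.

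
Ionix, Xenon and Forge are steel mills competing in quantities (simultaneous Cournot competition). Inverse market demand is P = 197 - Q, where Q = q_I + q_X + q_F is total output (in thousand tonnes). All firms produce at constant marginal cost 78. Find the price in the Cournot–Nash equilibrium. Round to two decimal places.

Each firm earns π_i = (197 - Q)q_i - 78q_i.
Setting ∂π_i/∂q_i = 0 with rivals' quantities fixed: 119 - 2q_i - Σ_{j≠i} q_j = 0.
By symmetry each firm produces the same amount; substituting Σ_{j≠i} q_j = 2q_i yields q_i = 119/4.
Total output Q = 357/4, so price P = 197 - 357/4 = 431/4.

107.75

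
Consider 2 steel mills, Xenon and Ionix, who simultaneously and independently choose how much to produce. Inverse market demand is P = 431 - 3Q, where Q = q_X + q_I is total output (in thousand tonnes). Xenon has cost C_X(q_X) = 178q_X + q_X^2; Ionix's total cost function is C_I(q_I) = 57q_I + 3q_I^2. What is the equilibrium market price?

Xenon's profit: π_X = (431 - 3Q)q_X - (178q_X + q_X²). Setting ∂π_X/∂q_X = 0: 253 - 8q_X - 3(q_I) = 0.
Ionix's profit: π_I = (431 - 3Q)q_I - (57q_I + 3q_I²). Setting ∂π_I/∂q_I = 0: 374 - 12q_I - 3(q_X) = 0.
Rearranging gives the reaction functions q_X = (253 - 3q_I)/8 and q_I = (374 - 3q_X)/12.
Solving the pair: q_X = 22, q_I = 77/3.
Total output Q = 143/3, so price P = 431 - 3·(143/3) = 288.

288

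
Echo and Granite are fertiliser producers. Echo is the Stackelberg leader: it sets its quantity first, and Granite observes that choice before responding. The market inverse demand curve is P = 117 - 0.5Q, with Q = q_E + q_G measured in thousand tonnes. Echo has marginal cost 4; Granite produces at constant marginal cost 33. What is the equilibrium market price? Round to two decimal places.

39.50

The follower Granite best-responds to any q_E: π_G = (117 - 0.5Q)q_G - 33q_G.
Setting the follower's marginal profit to zero, 84 - (1/2)q_E - q_G = 0, i.e. q_G = (84 - (1/2)q_E).
Echo substitutes q_G(q_E) into its own profit: π_E = q_E(117 - (1/2)q_E - (84 - (1/2)q_E)/2) - 4q_E = (75 - (1/4)q_E)q_E - 4q_E.
Leader FOC: 71 - (1/2)q_E = 0, so q_E = 142.
Then q_G = (84 - (1/2)·142) = 13.
Total output Q = 155, so price P = 117 - (1/2)·155 = 79/2.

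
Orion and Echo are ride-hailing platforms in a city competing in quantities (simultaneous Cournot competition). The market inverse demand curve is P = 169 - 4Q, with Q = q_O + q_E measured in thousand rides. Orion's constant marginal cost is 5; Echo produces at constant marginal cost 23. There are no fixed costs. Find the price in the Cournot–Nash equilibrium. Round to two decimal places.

Orion's profit: π_O = (169 - 4Q)q_O - (5q_O). Setting ∂π_O/∂q_O = 0: 164 - 8q_O - 4(q_E) = 0.
Echo's profit: π_E = (169 - 4Q)q_E - (23q_E). Setting ∂π_E/∂q_E = 0: 146 - 8q_E - 4(q_O) = 0.
So q_O = (164 - 4q_E)/8 and q_E = (146 - 4q_O)/8.
Substituting one into the other gives q_O = 91/6 and q_E = 32/3.
Total output Q = 155/6, so price P = 169 - 4·(155/6) = 197/3.

65.67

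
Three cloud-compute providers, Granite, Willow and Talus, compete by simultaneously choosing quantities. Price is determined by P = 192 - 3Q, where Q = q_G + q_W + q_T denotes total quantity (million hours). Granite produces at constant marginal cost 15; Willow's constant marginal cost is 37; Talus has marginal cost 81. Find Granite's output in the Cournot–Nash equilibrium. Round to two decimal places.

22.08

Granite's profit: π_G = (192 - 3Q)q_G - (15q_G). Setting ∂π_G/∂q_G = 0: 177 - 6q_G - 3(q_W + q_T) = 0.
Willow's profit: π_W = (192 - 3Q)q_W - (37q_W). Setting ∂π_W/∂q_W = 0: 155 - 6q_W - 3(q_G + q_T) = 0.
Talus's first-order condition: 111 - 6q_T - 3(q_G + q_W) = 0.
Summing all 3 equations gives 443 − 12Q = 0, hence Q = 443/12.
Back-substituting: q_G = (177 − 443/4)/3 = 265/12, q_W = (155 − 443/4)/3 = 59/4, q_T = (111 − 443/4)/3 = 1/12.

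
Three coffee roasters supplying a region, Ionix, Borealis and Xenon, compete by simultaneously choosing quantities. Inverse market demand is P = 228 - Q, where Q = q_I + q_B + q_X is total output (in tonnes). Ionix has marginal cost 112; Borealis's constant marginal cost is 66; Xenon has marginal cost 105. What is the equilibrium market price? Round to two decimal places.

Ionix's profit: π_I = (228 - Q)q_I - (112q_I). Setting ∂π_I/∂q_I = 0: 116 - 2q_I - (q_B + q_X) = 0.
Borealis's first-order condition: 162 - 2q_B - (q_I + q_X) = 0.
Xenon's profit: π_X = (228 - Q)q_X - (105q_X). Setting ∂π_X/∂q_X = 0: 123 - 2q_X - (q_I + q_B) = 0.
Summing all 3 equations gives 401 − 4Q = 0, hence Q = 401/4.
Back-substituting: q_I = (116 − 401/4) = 63/4, q_B = (162 − 401/4) = 247/4, q_X = (123 − 401/4) = 91/4.
Total output Q = 401/4, so price P = 228 - 401/4 = 511/4.

127.75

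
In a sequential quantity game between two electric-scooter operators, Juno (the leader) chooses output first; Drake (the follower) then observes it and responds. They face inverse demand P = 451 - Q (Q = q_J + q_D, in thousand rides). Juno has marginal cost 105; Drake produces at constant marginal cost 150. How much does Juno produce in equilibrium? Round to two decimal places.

The follower Drake best-responds to any q_J: π_D = (451 - Q)q_D - 150q_D.
Setting the follower's marginal profit to zero, 301 - q_J - 2q_D = 0, i.e. q_D = (301 - q_J)/2.
The leader anticipates this reaction. Substituting into P = 451 - Q gives P = 601/2 - (1/2)q_J, so π_J = (601/2 - (1/2)q_J)q_J - 105q_J.
The leader's first-order condition 391/2 - q_J = 0 yields q_J = 391/2.
Then q_D = (301 - 391/2)/2 = 211/4.

195.50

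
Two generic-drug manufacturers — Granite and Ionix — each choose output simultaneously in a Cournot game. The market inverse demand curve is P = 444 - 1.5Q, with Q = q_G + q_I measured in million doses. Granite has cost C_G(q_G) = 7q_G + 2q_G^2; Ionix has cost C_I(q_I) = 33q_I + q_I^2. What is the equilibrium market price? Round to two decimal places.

270.41

Granite's profit: π_G = (444 - 1.5Q)q_G - (7q_G + 2q_G²). Setting ∂π_G/∂q_G = 0: 437 - 7q_G - (3/2)(q_I) = 0.
Ionix's first-order condition: 411 - 5q_I - (3/2)(q_G) = 0.
So q_G = (437 - (3/2)q_I)/7 and q_I = (411 - (3/2)q_G)/5.
Solving the pair: q_G = 47.8931, q_I = 67.8321.
Total output Q = 115.7252, so price P = 444 - (3/2)·115.7252 = 270.4122.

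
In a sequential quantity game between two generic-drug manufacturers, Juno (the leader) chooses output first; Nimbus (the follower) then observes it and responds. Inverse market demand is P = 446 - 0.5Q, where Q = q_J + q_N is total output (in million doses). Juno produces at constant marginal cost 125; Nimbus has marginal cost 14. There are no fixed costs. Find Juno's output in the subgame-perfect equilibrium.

210

Solve by backward induction. Given q_J, the follower Nimbus maximises π_N = (446 - (1/2)q_J - (1/2)q_N)q_N - 14q_N.
Follower FOC: 432 - (1/2)q_J - q_N = 0, so q_N(q_J) = (432 - (1/2)q_J).
The leader anticipates this reaction. Substituting into P = 446 - 0.5Q gives P = 230 - (1/4)q_J, so π_J = (230 - (1/4)q_J)q_J - 125q_J.
Leader FOC: 105 - (1/2)q_J = 0, so q_J = 210.
Then q_N = (432 - (1/2)·210) = 327.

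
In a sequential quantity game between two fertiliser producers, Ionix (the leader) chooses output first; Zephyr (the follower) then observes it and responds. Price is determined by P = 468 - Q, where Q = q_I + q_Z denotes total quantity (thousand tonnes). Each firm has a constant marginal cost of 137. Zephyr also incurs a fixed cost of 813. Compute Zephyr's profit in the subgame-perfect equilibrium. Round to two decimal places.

The follower Zephyr best-responds to any q_I: π_Z = (468 - Q)q_Z - 137q_Z.
Follower FOC: 331 - q_I - 2q_Z = 0, so q_Z(q_I) = (331 - q_I)/2.
Ionix substitutes q_Z(q_I) into its own profit: π_I = q_I(468 - q_I - (331 - q_I)/2) - 137q_I = (605/2 - (1/2)q_I)q_I - 137q_I.
Leader FOC: 331/2 - q_I = 0, so q_I = 331/2.
Then q_Z = (331 - 331/2)/2 = 331/4.
Price P = 468 - 993/4 = 879/4.
Zephyr's profit: (879/4 - 137)·(331/4) - 813 = 6034.5625.

6034.56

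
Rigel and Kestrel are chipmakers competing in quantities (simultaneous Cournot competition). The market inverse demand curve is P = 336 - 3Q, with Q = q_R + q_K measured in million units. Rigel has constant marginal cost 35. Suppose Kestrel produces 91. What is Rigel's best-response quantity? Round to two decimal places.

4.67

With the rival's output fixed at 91, Rigel's profit is π_R = (336 - 3·91 - 3q_R)q_R - (35q_R) = (63 - 3q_R)q_R - (35q_R).
∂π_R/∂q_R = 28 - 6q_R = 0, so q_R = 14/3.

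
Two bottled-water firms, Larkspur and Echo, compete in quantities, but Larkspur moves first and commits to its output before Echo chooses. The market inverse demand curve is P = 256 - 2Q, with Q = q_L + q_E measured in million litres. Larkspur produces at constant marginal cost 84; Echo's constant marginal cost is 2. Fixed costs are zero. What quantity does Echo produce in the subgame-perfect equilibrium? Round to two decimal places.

52.25

Solve by backward induction. Given q_L, the follower Echo maximises π_E = (256 - 2q_L - 2q_E)q_E - 2q_E.
Setting the follower's marginal profit to zero, 254 - 2q_L - 4q_E = 0, i.e. q_E = (254 - 2q_L)/4.
The leader anticipates this reaction. Substituting into P = 256 - 2Q gives P = 129 - q_L, so π_L = (129 - q_L)q_L - 84q_L.
Leader FOC: 45 - 2q_L = 0, so q_L = 45/2.
Then q_E = (254 - 2·(45/2))/4 = 209/4.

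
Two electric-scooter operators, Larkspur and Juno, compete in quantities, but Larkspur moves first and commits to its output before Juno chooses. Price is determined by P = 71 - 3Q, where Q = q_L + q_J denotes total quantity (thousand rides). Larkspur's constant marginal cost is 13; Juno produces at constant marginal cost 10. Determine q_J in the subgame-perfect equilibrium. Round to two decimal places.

5.58

The follower Juno best-responds to any q_L: π_J = (71 - 3Q)q_J - 10q_J.
Setting the follower's marginal profit to zero, 61 - 3q_L - 6q_J = 0, i.e. q_J = (61 - 3q_L)/6.
The leader anticipates this reaction. Substituting into P = 71 - 3Q gives P = 81/2 - (3/2)q_L, so π_L = (81/2 - (3/2)q_L)q_L - 13q_L.
Maximising: ∂π_L/∂q_L = 55/2 - 3q_L = 0, giving q_L = 55/6.
Then q_J = (61 - 3·(55/6))/6 = 67/12.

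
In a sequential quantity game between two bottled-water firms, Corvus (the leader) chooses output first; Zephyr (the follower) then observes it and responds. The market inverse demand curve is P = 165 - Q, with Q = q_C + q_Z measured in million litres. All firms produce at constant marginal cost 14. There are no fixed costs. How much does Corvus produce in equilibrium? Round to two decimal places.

75.50

The follower Zephyr best-responds to any q_C: π_Z = (165 - Q)q_Z - 14q_Z.
∂π_Z/∂q_Z = 151 - q_C - 2q_Z = 0 gives the reaction function q_Z = (151 - q_C)/2.
The leader anticipates this reaction. Substituting into P = 165 - Q gives P = 179/2 - (1/2)q_C, so π_C = (179/2 - (1/2)q_C)q_C - 14q_C.
Leader FOC: 151/2 - q_C = 0, so q_C = 151/2.
Then q_Z = (151 - 151/2)/2 = 151/4.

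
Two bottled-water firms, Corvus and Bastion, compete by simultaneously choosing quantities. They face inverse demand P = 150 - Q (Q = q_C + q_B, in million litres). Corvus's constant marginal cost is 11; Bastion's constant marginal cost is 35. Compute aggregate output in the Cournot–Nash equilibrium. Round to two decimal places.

Corvus's profit: π_C = (150 - Q)q_C - (11q_C). Setting ∂π_C/∂q_C = 0: 139 - 2q_C - (q_B) = 0.
Bastion's first-order condition: 115 - 2q_B - (q_C) = 0.
Best responses: q_C = (139 - q_B)/2, q_B = (115 - q_C)/2.
Solving the pair: q_C = 163/3, q_B = 91/3.
Total output Q = 163/3 + 91/3 = 254/3.

84.67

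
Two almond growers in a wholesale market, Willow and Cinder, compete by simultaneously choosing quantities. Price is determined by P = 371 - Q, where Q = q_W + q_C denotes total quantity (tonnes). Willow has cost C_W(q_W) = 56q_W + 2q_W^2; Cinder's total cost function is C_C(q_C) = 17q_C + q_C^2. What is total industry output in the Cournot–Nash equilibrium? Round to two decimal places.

118.04

Willow's profit: π_W = (371 - Q)q_W - (56q_W + 2q_W²). Setting ∂π_W/∂q_W = 0: 315 - 6q_W - (q_C) = 0.
Cinder's profit: π_C = (371 - Q)q_C - (17q_C + q_C²). Setting ∂π_C/∂q_C = 0: 354 - 4q_C - (q_W) = 0.
Best responses: q_W = (315 - q_C)/6, q_C = (354 - q_W)/4.
Solving the pair: q_W = 906/23, q_C = 1809/23.
Total output Q = 906/23 + 1809/23 = 118.0435.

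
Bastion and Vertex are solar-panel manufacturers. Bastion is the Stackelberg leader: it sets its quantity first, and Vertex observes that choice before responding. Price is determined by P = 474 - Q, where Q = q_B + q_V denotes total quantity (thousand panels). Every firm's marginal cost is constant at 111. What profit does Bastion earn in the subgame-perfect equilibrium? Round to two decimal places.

16471.13

The follower Vertex best-responds to any q_B: π_V = (474 - Q)q_V - 111q_V.
∂π_V/∂q_V = 363 - q_B - 2q_V = 0 gives the reaction function q_V = (363 - q_B)/2.
Bastion substitutes q_V(q_B) into its own profit: π_B = q_B(474 - q_B - (363 - q_B)/2) - 111q_B = (585/2 - (1/2)q_B)q_B - 111q_B.
The leader's first-order condition 363/2 - q_B = 0 yields q_B = 363/2.
Then q_V = (363 - 363/2)/2 = 363/4.
Price P = 474 - 1089/4 = 807/4.
Bastion's profit: (807/4 - 111)·(363/2) = 16471.1250.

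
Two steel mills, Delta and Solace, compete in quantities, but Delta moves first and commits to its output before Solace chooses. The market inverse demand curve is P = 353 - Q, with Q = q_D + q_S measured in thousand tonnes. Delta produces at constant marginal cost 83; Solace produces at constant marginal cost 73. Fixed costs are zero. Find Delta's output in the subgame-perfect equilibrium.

The follower Solace best-responds to any q_D: π_S = (353 - Q)q_S - 73q_S.
Follower FOC: 280 - q_D - 2q_S = 0, so q_S(q_D) = (280 - q_D)/2.
Delta substitutes q_S(q_D) into its own profit: π_D = q_D(353 - q_D - (280 - q_D)/2) - 83q_D = (213 - (1/2)q_D)q_D - 83q_D.
The leader's first-order condition 130 - q_D = 0 yields q_D = 130.
Then q_S = (280 - 130)/2 = 75.

130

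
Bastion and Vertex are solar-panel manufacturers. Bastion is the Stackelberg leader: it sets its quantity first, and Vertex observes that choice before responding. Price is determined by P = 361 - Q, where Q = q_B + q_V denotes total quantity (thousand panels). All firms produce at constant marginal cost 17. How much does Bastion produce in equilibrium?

172

The follower Vertex best-responds to any q_B: π_V = (361 - Q)q_V - 17q_V.
∂π_V/∂q_V = 344 - q_B - 2q_V = 0 gives the reaction function q_V = (344 - q_B)/2.
Bastion substitutes q_V(q_B) into its own profit: π_B = q_B(361 - q_B - (344 - q_B)/2) - 17q_B = (189 - (1/2)q_B)q_B - 17q_B.
Leader FOC: 172 - q_B = 0, so q_B = 172.
Then q_V = (344 - 172)/2 = 86.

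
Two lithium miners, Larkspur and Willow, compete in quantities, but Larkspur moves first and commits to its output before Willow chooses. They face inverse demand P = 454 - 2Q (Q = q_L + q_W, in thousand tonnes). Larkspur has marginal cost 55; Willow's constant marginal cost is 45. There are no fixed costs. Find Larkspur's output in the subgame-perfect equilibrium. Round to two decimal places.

Solve by backward induction. Given q_L, the follower Willow maximises π_W = (454 - 2q_L - 2q_W)q_W - 45q_W.
∂π_W/∂q_W = 409 - 2q_L - 4q_W = 0 gives the reaction function q_W = (409 - 2q_L)/4.
Larkspur substitutes q_W(q_L) into its own profit: π_L = q_L(454 - 2q_L - (409 - 2q_L)/2) - 55q_L = (499/2 - q_L)q_L - 55q_L.
Maximising: ∂π_L/∂q_L = 389/2 - 2q_L = 0, giving q_L = 389/4.
Then q_W = (409 - 2·(389/4))/4 = 429/8.

97.25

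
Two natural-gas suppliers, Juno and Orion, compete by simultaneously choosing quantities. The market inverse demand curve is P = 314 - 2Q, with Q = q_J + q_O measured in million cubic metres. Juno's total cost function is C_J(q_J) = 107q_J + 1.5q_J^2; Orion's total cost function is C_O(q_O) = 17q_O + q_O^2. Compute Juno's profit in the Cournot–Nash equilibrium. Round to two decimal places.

Juno's profit: π_J = (314 - 2Q)q_J - (107q_J + (3/2)q_J²). Setting ∂π_J/∂q_J = 0: 207 - 7q_J - 2(q_O) = 0.
Orion's profit: π_O = (314 - 2Q)q_O - (17q_O + q_O²). Setting ∂π_O/∂q_O = 0: 297 - 6q_O - 2(q_J) = 0.
So q_J = (207 - 2q_O)/7 and q_O = (297 - 2q_J)/6.
Substituting one into the other gives q_J = 324/19 and q_O = 1665/38.
Price P = 314 - 2·60.8684 = 192.2632.
Juno's profit: 192.2632·(324/19) - 107·(324/19) - (3/2)(324/19)² = 1017.7729.

1017.77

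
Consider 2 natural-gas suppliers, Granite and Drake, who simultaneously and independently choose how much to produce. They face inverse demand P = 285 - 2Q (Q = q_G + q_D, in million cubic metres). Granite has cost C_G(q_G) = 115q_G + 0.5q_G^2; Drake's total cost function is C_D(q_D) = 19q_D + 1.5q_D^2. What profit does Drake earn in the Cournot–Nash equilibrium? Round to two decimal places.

Granite's profit: π_G = (285 - 2Q)q_G - (115q_G + (1/2)q_G²). Setting ∂π_G/∂q_G = 0: 170 - 5q_G - 2(q_D) = 0.
Drake's first-order condition: 266 - 7q_D - 2(q_G) = 0.
So q_G = (170 - 2q_D)/5 and q_D = (266 - 2q_G)/7.
Substituting one into the other gives q_G = 658/31 and q_D = 990/31.
Price P = 285 - 2·(1648/31) = 178.6774.
Drake's profit: 178.6774·(990/31) - 19·(990/31) - (3/2)(990/31)² = 3569.5630.

3569.56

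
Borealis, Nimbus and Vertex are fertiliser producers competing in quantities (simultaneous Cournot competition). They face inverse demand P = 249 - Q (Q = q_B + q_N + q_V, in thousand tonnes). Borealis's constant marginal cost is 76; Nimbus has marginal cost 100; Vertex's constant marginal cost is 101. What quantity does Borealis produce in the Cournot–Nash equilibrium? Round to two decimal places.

55.50

Borealis's profit: π_B = (249 - Q)q_B - (76q_B). Setting ∂π_B/∂q_B = 0: 173 - 2q_B - (q_N + q_V) = 0.
Nimbus's first-order condition: 149 - 2q_N - (q_B + q_V) = 0.
Vertex's first-order condition: 148 - 2q_V - (q_B + q_N) = 0.
Adding the 3 first-order conditions: 470 − 4Q = 0, so Q = 235/2.
Back-substituting: q_B = (173 − 235/2) = 111/2, q_N = (149 − 235/2) = 63/2, q_V = (148 − 235/2) = 61/2.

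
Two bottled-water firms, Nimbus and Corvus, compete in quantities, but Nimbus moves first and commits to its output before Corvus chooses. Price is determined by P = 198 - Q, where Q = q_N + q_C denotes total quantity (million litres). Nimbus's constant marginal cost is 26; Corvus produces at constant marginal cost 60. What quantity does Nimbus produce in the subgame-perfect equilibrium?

Solve by backward induction. Given q_N, the follower Corvus maximises π_C = (198 - q_N - q_C)q_C - 60q_C.
Follower FOC: 138 - q_N - 2q_C = 0, so q_C(q_N) = (138 - q_N)/2.
Nimbus substitutes q_C(q_N) into its own profit: π_N = q_N(198 - q_N - (138 - q_N)/2) - 26q_N = (129 - (1/2)q_N)q_N - 26q_N.
Leader FOC: 103 - q_N = 0, so q_N = 103.
Then q_C = (138 - 103)/2 = 35/2.

103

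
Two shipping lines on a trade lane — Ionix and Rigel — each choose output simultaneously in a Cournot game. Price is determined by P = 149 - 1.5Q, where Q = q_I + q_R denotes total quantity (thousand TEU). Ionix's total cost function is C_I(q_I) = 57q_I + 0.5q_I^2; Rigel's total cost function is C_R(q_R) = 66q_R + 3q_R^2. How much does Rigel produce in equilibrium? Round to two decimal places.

Ionix's profit: π_I = (149 - 1.5Q)q_I - (57q_I + (1/2)q_I²). Setting ∂π_I/∂q_I = 0: 92 - 4q_I - (3/2)(q_R) = 0.
Rigel's first-order condition: 83 - 9q_R - (3/2)(q_I) = 0.
Rearranging gives the reaction functions q_I = (92 - (3/2)q_R)/4 and q_R = (83 - (3/2)q_I)/9.
Substituting one into the other gives q_I = 938/45 and q_R = 776/135.

5.75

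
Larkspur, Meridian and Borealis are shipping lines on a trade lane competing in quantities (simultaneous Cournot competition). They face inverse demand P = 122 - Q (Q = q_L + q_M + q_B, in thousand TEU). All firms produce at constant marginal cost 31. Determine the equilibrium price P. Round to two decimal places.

53.75

Each firm earns π_i = (122 - Q)q_i - 31q_i.
First-order condition (treating rivals' output as given): 91 - 2q_i - Σ_{j≠i} q_j = 0.
With identical firms every q_j equals q_i, so Σ_{j≠i} q_j = 2q_i and 91 = 4q_i, giving q_i = 91/4.
Total output Q = 273/4, so price P = 122 - 273/4 = 215/4.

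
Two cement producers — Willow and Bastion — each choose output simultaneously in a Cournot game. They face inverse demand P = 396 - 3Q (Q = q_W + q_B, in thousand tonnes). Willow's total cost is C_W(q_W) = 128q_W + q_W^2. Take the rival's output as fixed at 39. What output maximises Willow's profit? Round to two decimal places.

18.88

With the rival's output fixed at 39, Willow's profit is π_W = (396 - 3·39 - 3q_W)q_W - (128q_W + q_W²) = (279 - 3q_W)q_W - (128q_W + q_W²).
∂π_W/∂q_W = 151 - 8q_W = 0, so q_W = 151/8.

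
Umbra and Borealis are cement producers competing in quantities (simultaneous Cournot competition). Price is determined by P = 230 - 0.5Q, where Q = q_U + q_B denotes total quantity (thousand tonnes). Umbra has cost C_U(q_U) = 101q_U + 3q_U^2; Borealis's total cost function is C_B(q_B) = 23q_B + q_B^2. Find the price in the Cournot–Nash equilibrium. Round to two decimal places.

189.81

Umbra's profit: π_U = (230 - 0.5Q)q_U - (101q_U + 3q_U²). Setting ∂π_U/∂q_U = 0: 129 - 7q_U - (1/2)(q_B) = 0.
Borealis's profit: π_B = (230 - 0.5Q)q_B - (23q_B + q_B²). Setting ∂π_B/∂q_B = 0: 207 - 3q_B - (1/2)(q_U) = 0.
Best responses: q_U = (129 - (1/2)q_B)/7, q_B = (207 - (1/2)q_U)/3.
Substituting one into the other gives q_U = 1134/83 and q_B = 66.7229.
Total output Q = 80.3855, so price P = 230 - (1/2)·80.3855 = 189.8072.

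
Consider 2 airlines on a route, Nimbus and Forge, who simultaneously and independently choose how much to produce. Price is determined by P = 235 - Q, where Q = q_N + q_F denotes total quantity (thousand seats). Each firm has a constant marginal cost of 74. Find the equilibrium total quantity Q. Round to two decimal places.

A representative firm's profit is π_i = q_i(235 - Q) - 74q_i.
Setting ∂π_i/∂q_i = 0 with rivals' quantities fixed: 161 - 2q_i - q_j = 0.
With identical firms every q_j equals q_i, so q_j = q_i and 161 = 3q_i, giving q_i = 161/3.
Total output Q = 161/3 + 161/3 = 322/3.

107.33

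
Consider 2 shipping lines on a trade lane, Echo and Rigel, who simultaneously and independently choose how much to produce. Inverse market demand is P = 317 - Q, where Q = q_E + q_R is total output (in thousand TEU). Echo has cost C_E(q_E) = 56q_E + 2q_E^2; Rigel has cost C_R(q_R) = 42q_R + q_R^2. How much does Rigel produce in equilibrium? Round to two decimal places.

Echo's profit: π_E = (317 - Q)q_E - (56q_E + 2q_E²). Setting ∂π_E/∂q_E = 0: 261 - 6q_E - (q_R) = 0.
Rigel's profit: π_R = (317 - Q)q_R - (42q_R + q_R²). Setting ∂π_R/∂q_R = 0: 275 - 4q_R - (q_E) = 0.
Best responses: q_E = (261 - q_R)/6, q_R = (275 - q_E)/4.
Solving the pair: q_E = 769/23, q_R = 1389/23.

60.39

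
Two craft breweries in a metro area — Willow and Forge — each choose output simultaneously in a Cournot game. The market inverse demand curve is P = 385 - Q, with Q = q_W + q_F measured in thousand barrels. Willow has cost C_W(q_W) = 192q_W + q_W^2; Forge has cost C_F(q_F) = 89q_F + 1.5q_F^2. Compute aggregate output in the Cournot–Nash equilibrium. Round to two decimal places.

Willow's profit: π_W = (385 - Q)q_W - (192q_W + q_W²). Setting ∂π_W/∂q_W = 0: 193 - 4q_W - (q_F) = 0.
Forge's profit: π_F = (385 - Q)q_F - (89q_F + (3/2)q_F²). Setting ∂π_F/∂q_F = 0: 296 - 5q_F - (q_W) = 0.
So q_W = (193 - q_F)/4 and q_F = (296 - q_W)/5.
Solving the pair: q_W = 669/19, q_F = 991/19.
Total output Q = 669/19 + 991/19 = 1660/19.

87.37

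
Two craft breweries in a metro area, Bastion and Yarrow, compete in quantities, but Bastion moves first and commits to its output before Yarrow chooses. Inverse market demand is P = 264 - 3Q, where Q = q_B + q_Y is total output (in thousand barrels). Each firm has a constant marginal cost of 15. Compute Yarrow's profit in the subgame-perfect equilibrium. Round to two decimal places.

1291.69

Solve by backward induction. Given q_B, the follower Yarrow maximises π_Y = (264 - 3q_B - 3q_Y)q_Y - 15q_Y.
Setting the follower's marginal profit to zero, 249 - 3q_B - 6q_Y = 0, i.e. q_Y = (249 - 3q_B)/6.
The leader anticipates this reaction. Substituting into P = 264 - 3Q gives P = 279/2 - (3/2)q_B, so π_B = (279/2 - (3/2)q_B)q_B - 15q_B.
Maximising: ∂π_B/∂q_B = 249/2 - 3q_B = 0, giving q_B = 83/2.
Then q_Y = (249 - 3·(83/2))/6 = 83/4.
Price P = 264 - 3·(249/4) = 309/4.
Yarrow's profit: (309/4 - 15)·(83/4) = 1291.6875.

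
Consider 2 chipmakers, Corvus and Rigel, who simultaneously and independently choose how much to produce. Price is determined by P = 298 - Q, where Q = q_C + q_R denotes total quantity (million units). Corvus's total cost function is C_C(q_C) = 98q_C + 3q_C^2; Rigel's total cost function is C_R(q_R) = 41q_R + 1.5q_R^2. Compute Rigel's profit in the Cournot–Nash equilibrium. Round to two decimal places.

Corvus's profit: π_C = (298 - Q)q_C - (98q_C + 3q_C²). Setting ∂π_C/∂q_C = 0: 200 - 8q_C - (q_R) = 0.
Rigel's profit: π_R = (298 - Q)q_R - (41q_R + (3/2)q_R²). Setting ∂π_R/∂q_R = 0: 257 - 5q_R - (q_C) = 0.
Best responses: q_C = (200 - q_R)/8, q_R = (257 - q_C)/5.
Solving the pair: q_C = 743/39, q_R = 1856/39.
Price P = 298 - 66.6410 = 231.3590.
Rigel's profit: 231.3590·(1856/39) - 41·(1856/39) - (3/2)(1856/39)² = 5661.9592.

5661.96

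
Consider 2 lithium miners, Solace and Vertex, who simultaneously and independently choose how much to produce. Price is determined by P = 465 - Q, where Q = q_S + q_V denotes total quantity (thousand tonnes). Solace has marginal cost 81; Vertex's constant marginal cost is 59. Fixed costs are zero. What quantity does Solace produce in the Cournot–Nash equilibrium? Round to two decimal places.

120.67

Solace's profit: π_S = (465 - Q)q_S - (81q_S). Setting ∂π_S/∂q_S = 0: 384 - 2q_S - (q_V) = 0.
Vertex's first-order condition: 406 - 2q_V - (q_S) = 0.
Rearranging gives the reaction functions q_S = (384 - q_V)/2 and q_V = (406 - q_S)/2.
Solving the pair: q_S = 362/3, q_V = 428/3.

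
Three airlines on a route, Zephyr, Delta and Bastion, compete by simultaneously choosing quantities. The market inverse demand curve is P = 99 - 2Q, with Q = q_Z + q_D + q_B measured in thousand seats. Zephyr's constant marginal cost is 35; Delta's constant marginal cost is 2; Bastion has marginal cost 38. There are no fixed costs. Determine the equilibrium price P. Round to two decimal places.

43.50

Zephyr's profit: π_Z = (99 - 2Q)q_Z - (35q_Z). Setting ∂π_Z/∂q_Z = 0: 64 - 4q_Z - 2(q_D + q_B) = 0.
Delta's profit: π_D = (99 - 2Q)q_D - (2q_D). Setting ∂π_D/∂q_D = 0: 97 - 4q_D - 2(q_Z + q_B) = 0.
Bastion's profit: π_B = (99 - 2Q)q_B - (38q_B). Setting ∂π_B/∂q_B = 0: 61 - 4q_B - 2(q_Z + q_D) = 0.
Adding the 3 conditions: 222 − 4Q − 4Q = 0, i.e. Q = 111/4.
Back-substituting: q_Z = (64 − 111/2)/2 = 17/4, q_D = (97 − 111/2)/2 = 83/4, q_B = (61 − 111/2)/2 = 11/4.
Total output Q = 111/4, so price P = 99 - 2·(111/4) = 87/2.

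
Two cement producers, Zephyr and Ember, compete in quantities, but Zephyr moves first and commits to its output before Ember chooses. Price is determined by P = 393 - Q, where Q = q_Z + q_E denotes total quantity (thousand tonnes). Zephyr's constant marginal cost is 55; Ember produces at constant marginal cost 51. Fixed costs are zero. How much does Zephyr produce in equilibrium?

Solve by backward induction. Given q_Z, the follower Ember maximises π_E = (393 - q_Z - q_E)q_E - 51q_E.
∂π_E/∂q_E = 342 - q_Z - 2q_E = 0 gives the reaction function q_E = (342 - q_Z)/2.
Zephyr substitutes q_E(q_Z) into its own profit: π_Z = q_Z(393 - q_Z - (342 - q_Z)/2) - 55q_Z = (222 - (1/2)q_Z)q_Z - 55q_Z.
Leader FOC: 167 - q_Z = 0, so q_Z = 167.
Then q_E = (342 - 167)/2 = 175/2.

167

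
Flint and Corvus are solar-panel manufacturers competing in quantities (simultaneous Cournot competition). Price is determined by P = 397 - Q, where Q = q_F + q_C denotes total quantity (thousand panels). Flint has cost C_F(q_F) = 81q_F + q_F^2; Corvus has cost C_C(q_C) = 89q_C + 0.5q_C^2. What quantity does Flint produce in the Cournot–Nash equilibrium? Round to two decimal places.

58.18

Flint's profit: π_F = (397 - Q)q_F - (81q_F + q_F²). Setting ∂π_F/∂q_F = 0: 316 - 4q_F - (q_C) = 0.
Corvus's first-order condition: 308 - 3q_C - (q_F) = 0.
Rearranging gives the reaction functions q_F = (316 - q_C)/4 and q_C = (308 - q_F)/3.
Solving the pair: q_F = 640/11, q_C = 916/11.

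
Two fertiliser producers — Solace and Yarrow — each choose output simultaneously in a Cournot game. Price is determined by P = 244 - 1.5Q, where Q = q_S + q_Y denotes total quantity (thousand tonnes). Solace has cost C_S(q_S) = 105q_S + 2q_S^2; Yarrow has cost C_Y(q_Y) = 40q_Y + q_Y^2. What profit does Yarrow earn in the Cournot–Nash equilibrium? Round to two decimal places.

Solace's profit: π_S = (244 - 1.5Q)q_S - (105q_S + 2q_S²). Setting ∂π_S/∂q_S = 0: 139 - 7q_S - (3/2)(q_Y) = 0.
Yarrow's profit: π_Y = (244 - 1.5Q)q_Y - (40q_Y + q_Y²). Setting ∂π_Y/∂q_Y = 0: 204 - 5q_Y - (3/2)(q_S) = 0.
So q_S = (139 - (3/2)q_Y)/7 and q_Y = (204 - (3/2)q_S)/5.
Substituting one into the other gives q_S = 1556/131 and q_Y = 37.2366.
Price P = 244 - (3/2)·49.1145 = 170.3282.
Yarrow's profit: 170.3282·37.2366 - 40·37.2366 - 37.2366² = 3466.4186.

3466.42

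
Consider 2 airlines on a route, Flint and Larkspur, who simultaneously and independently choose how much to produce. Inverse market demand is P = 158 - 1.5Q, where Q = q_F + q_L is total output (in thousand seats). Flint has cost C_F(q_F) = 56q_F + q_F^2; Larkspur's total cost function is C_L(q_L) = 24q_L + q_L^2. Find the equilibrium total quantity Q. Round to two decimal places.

Flint's profit: π_F = (158 - 1.5Q)q_F - (56q_F + q_F²). Setting ∂π_F/∂q_F = 0: 102 - 5q_F - (3/2)(q_L) = 0.
Larkspur's first-order condition: 134 - 5q_L - (3/2)(q_F) = 0.
So q_F = (102 - (3/2)q_L)/5 and q_L = (134 - (3/2)q_F)/5.
Substituting one into the other gives q_F = 1236/91 and q_L = 22.7253.
Total output Q = 1236/91 + 22.7253 = 472/13.

36.31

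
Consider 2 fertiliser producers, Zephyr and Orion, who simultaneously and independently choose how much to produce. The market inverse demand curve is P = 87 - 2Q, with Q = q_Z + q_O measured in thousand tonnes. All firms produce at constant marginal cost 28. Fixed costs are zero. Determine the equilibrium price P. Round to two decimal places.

47.67

Each firm earns π_i = (87 - 2Q)q_i - 28q_i.
Setting ∂π_i/∂q_i = 0 with rivals' quantities fixed: 59 - 4q_i - 2q_j = 0.
By symmetry each firm produces the same amount; substituting q_j = q_i yields q_i = 59/6.
Total output Q = 59/3, so price P = 87 - 2·(59/3) = 143/3.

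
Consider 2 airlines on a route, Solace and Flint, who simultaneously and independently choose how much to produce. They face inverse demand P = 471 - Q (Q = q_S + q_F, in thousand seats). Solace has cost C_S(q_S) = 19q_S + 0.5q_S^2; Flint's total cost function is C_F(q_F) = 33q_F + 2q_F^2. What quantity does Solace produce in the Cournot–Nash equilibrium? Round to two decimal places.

133.76

Solace's profit: π_S = (471 - Q)q_S - (19q_S + (1/2)q_S²). Setting ∂π_S/∂q_S = 0: 452 - 3q_S - (q_F) = 0.
Flint's profit: π_F = (471 - Q)q_F - (33q_F + 2q_F²). Setting ∂π_F/∂q_F = 0: 438 - 6q_F - (q_S) = 0.
Rearranging gives the reaction functions q_S = (452 - q_F)/3 and q_F = (438 - q_S)/6.
Solving the pair: q_S = 133.7647, q_F = 862/17.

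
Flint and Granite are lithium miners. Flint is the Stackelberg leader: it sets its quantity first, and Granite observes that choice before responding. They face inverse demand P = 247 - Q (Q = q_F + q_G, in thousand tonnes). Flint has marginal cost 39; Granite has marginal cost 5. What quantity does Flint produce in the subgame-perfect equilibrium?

The follower Granite best-responds to any q_F: π_G = (247 - Q)q_G - 5q_G.
Setting the follower's marginal profit to zero, 242 - q_F - 2q_G = 0, i.e. q_G = (242 - q_F)/2.
Flint substitutes q_G(q_F) into its own profit: π_F = q_F(247 - q_F - (242 - q_F)/2) - 39q_F = (126 - (1/2)q_F)q_F - 39q_F.
The leader's first-order condition 87 - q_F = 0 yields q_F = 87.
Then q_G = (242 - 87)/2 = 155/2.

87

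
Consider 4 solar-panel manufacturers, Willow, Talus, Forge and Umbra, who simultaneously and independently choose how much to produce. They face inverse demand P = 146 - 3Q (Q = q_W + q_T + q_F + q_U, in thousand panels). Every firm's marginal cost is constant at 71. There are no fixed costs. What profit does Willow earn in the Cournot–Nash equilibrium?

Each firm earns π_i = (146 - 3Q)q_i - 71q_i.
Setting ∂π_i/∂q_i = 0 with rivals' quantities fixed: 75 - 6q_i - 3·Σ_{j≠i} q_j = 0.
With identical firms every q_j equals q_i, so Σ_{j≠i} q_j = 3q_i and 75 = 15q_i, giving q_i = 5.
Price P = 146 - 3·20 = 86.
Willow's profit: (86 - 71)·5 = 75.

75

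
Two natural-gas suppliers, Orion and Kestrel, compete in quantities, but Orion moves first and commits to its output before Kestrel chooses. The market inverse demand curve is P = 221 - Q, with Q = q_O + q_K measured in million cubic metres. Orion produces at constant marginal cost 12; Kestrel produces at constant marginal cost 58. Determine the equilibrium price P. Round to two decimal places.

Solve by backward induction. Given q_O, the follower Kestrel maximises π_K = (221 - q_O - q_K)q_K - 58q_K.
Setting the follower's marginal profit to zero, 163 - q_O - 2q_K = 0, i.e. q_K = (163 - q_O)/2.
Orion substitutes q_K(q_O) into its own profit: π_O = q_O(221 - q_O - (163 - q_O)/2) - 12q_O = (279/2 - (1/2)q_O)q_O - 12q_O.
Leader FOC: 255/2 - q_O = 0, so q_O = 255/2.
Then q_K = (163 - 255/2)/2 = 71/4.
Total output Q = 581/4, so price P = 221 - 581/4 = 303/4.

75.75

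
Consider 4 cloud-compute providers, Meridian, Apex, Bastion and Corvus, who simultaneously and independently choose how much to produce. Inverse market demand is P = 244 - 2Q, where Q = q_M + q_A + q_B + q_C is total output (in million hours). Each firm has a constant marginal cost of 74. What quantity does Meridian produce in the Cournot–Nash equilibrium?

17

A representative firm's profit is π_i = q_i(244 - 2Q) - 74q_i.
First-order condition (treating rivals' output as given): 170 - 4q_i - 2·Σ_{j≠i} q_j = 0.
With identical firms every q_j equals q_i, so Σ_{j≠i} q_j = 3q_i and 170 = 10q_i, giving q_i = 17.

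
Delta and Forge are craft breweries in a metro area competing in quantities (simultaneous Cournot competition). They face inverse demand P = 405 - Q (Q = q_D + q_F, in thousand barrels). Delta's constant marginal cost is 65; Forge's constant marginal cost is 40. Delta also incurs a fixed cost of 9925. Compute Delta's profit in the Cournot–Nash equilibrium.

1100

Delta's profit: π_D = (405 - Q)q_D - (65q_D). Setting ∂π_D/∂q_D = 0: 340 - 2q_D - (q_F) = 0.
Forge's first-order condition: 365 - 2q_F - (q_D) = 0.
Best responses: q_D = (340 - q_F)/2, q_F = (365 - q_D)/2.
Substituting one into the other gives q_D = 105 and q_F = 130.
Price P = 405 - 235 = 170.
Delta's profit: (170 - 65)·105 - 9925 = 1100.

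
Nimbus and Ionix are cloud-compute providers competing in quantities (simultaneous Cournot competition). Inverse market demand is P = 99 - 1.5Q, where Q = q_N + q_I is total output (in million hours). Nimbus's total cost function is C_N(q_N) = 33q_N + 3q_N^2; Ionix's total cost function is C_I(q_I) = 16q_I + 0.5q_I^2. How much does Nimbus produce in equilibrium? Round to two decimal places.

4.13

Nimbus's profit: π_N = (99 - 1.5Q)q_N - (33q_N + 3q_N²). Setting ∂π_N/∂q_N = 0: 66 - 9q_N - (3/2)(q_I) = 0.
Ionix's profit: π_I = (99 - 1.5Q)q_I - (16q_I + (1/2)q_I²). Setting ∂π_I/∂q_I = 0: 83 - 4q_I - (3/2)(q_N) = 0.
Rearranging gives the reaction functions q_N = (66 - (3/2)q_I)/9 and q_I = (83 - (3/2)q_N)/4.
Solving the pair: q_N = 62/15, q_I = 96/5.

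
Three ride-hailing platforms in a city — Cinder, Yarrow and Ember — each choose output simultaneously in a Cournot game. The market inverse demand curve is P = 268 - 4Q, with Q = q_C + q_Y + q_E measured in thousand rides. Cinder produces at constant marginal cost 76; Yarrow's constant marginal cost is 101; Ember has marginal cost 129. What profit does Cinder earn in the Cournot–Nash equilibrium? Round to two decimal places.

Cinder's profit: π_C = (268 - 4Q)q_C - (76q_C). Setting ∂π_C/∂q_C = 0: 192 - 8q_C - 4(q_Y + q_E) = 0.
Yarrow's first-order condition: 167 - 8q_Y - 4(q_C + q_E) = 0.
Ember's profit: π_E = (268 - 4Q)q_E - (129q_E). Setting ∂π_E/∂q_E = 0: 139 - 8q_E - 4(q_C + q_Y) = 0.
Adding the 3 first-order conditions: 498 − 16Q = 0, so Q = 249/8.
Back-substituting: q_C = (192 − 249/2)/4 = 135/8, q_Y = (167 − 249/2)/4 = 85/8, q_E = (139 − 249/2)/4 = 29/8.
Price P = 268 - 4·(249/8) = 287/2.
Cinder's profit: (287/2 - 76)·(135/8) = 1139.0625.

1139.06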